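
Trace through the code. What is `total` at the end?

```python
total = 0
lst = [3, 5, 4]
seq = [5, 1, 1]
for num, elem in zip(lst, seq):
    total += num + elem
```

Let's trace through this code step by step.

Initialize: total = 0
Initialize: lst = [3, 5, 4]
Initialize: seq = [5, 1, 1]
Entering loop: for num, elem in zip(lst, seq):

After execution: total = 19
19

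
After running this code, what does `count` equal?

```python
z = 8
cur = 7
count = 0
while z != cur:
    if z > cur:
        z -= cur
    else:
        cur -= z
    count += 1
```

Let's trace through this code step by step.

Initialize: z = 8
Initialize: cur = 7
Initialize: count = 0
Entering loop: while z != cur:

After execution: count = 7
7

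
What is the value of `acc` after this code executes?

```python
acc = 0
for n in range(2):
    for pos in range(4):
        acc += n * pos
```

Let's trace through this code step by step.

Initialize: acc = 0
Entering loop: for n in range(2):

After execution: acc = 6
6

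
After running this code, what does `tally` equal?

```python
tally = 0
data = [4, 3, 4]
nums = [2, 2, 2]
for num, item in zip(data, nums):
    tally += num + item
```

Let's trace through this code step by step.

Initialize: tally = 0
Initialize: data = [4, 3, 4]
Initialize: nums = [2, 2, 2]
Entering loop: for num, item in zip(data, nums):

After execution: tally = 17
17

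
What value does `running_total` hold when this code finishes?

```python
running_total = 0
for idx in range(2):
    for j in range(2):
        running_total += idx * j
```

Let's trace through this code step by step.

Initialize: running_total = 0
Entering loop: for idx in range(2):

After execution: running_total = 1
1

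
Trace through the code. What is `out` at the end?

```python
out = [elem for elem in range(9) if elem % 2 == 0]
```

Let's trace through this code step by step.

Initialize: out = [elem for elem in range(9) if elem % 2 == 0]

After execution: out = [0, 2, 4, 6, 8]
[0, 2, 4, 6, 8]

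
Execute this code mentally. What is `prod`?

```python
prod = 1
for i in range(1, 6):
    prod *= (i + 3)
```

Let's trace through this code step by step.

Initialize: prod = 1
Entering loop: for i in range(1, 6):

After execution: prod = 6720
6720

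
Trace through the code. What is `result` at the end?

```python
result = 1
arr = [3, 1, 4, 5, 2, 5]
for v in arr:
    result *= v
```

Let's trace through this code step by step.

Initialize: result = 1
Initialize: arr = [3, 1, 4, 5, 2, 5]
Entering loop: for v in arr:

After execution: result = 600
600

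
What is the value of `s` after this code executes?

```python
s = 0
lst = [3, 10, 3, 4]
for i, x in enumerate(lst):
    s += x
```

Let's trace through this code step by step.

Initialize: s = 0
Initialize: lst = [3, 10, 3, 4]
Entering loop: for i, x in enumerate(lst):

After execution: s = 20
20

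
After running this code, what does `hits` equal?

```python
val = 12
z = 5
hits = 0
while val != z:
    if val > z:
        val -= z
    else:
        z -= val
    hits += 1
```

Let's trace through this code step by step.

Initialize: val = 12
Initialize: z = 5
Initialize: hits = 0
Entering loop: while val != z:

After execution: hits = 5
5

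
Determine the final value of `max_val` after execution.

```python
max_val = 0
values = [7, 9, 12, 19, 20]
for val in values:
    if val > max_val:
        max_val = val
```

Let's trace through this code step by step.

Initialize: max_val = 0
Initialize: values = [7, 9, 12, 19, 20]
Entering loop: for val in values:

After execution: max_val = 20
20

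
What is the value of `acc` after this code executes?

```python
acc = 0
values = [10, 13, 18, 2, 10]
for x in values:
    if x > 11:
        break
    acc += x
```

Let's trace through this code step by step.

Initialize: acc = 0
Initialize: values = [10, 13, 18, 2, 10]
Entering loop: for x in values:

After execution: acc = 10
10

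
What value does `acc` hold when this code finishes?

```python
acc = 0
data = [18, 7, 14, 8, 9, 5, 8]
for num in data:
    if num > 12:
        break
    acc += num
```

Let's trace through this code step by step.

Initialize: acc = 0
Initialize: data = [18, 7, 14, 8, 9, 5, 8]
Entering loop: for num in data:

After execution: acc = 0
0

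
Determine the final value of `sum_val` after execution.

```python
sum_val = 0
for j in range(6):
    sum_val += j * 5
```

Let's trace through this code step by step.

Initialize: sum_val = 0
Entering loop: for j in range(6):

After execution: sum_val = 75
75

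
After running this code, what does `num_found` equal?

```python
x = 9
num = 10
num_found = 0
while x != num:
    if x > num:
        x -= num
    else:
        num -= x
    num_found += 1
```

Let's trace through this code step by step.

Initialize: x = 9
Initialize: num = 10
Initialize: num_found = 0
Entering loop: while x != num:

After execution: num_found = 9
9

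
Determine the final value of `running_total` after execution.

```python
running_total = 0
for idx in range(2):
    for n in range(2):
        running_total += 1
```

Let's trace through this code step by step.

Initialize: running_total = 0
Entering loop: for idx in range(2):

After execution: running_total = 4
4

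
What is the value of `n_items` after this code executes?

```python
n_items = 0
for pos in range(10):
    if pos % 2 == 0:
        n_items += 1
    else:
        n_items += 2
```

Let's trace through this code step by step.

Initialize: n_items = 0
Entering loop: for pos in range(10):

After execution: n_items = 15
15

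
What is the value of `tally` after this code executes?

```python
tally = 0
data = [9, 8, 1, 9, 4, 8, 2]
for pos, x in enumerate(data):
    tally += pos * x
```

Let's trace through this code step by step.

Initialize: tally = 0
Initialize: data = [9, 8, 1, 9, 4, 8, 2]
Entering loop: for pos, x in enumerate(data):

After execution: tally = 105
105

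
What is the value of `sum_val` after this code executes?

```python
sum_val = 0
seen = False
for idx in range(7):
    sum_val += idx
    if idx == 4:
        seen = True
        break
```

Let's trace through this code step by step.

Initialize: sum_val = 0
Initialize: seen = False
Entering loop: for idx in range(7):

After execution: sum_val = 10
10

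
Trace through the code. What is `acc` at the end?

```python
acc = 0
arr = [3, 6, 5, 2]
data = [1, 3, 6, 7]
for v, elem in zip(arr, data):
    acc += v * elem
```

Let's trace through this code step by step.

Initialize: acc = 0
Initialize: arr = [3, 6, 5, 2]
Initialize: data = [1, 3, 6, 7]
Entering loop: for v, elem in zip(arr, data):

After execution: acc = 65
65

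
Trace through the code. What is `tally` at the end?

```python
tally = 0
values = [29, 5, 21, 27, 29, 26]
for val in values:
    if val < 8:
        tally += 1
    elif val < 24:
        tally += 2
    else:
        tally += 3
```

Let's trace through this code step by step.

Initialize: tally = 0
Initialize: values = [29, 5, 21, 27, 29, 26]
Entering loop: for val in values:

After execution: tally = 15
15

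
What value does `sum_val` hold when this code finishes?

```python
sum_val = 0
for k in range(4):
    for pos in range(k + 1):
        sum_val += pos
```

Let's trace through this code step by step.

Initialize: sum_val = 0
Entering loop: for k in range(4):

After execution: sum_val = 10
10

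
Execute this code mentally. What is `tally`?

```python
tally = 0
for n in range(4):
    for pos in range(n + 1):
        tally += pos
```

Let's trace through this code step by step.

Initialize: tally = 0
Entering loop: for n in range(4):

After execution: tally = 10
10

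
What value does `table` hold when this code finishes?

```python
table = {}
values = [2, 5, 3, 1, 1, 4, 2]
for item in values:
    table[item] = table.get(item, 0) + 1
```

Let's trace through this code step by step.

Initialize: table = {}
Initialize: values = [2, 5, 3, 1, 1, 4, 2]
Entering loop: for item in values:

After execution: table = {2: 2, 5: 1, 3: 1, 1: 2, 4: 1}
{2: 2, 5: 1, 3: 1, 1: 2, 4: 1}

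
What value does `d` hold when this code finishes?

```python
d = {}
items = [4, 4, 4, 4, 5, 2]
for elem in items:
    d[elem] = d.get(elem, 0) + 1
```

Let's trace through this code step by step.

Initialize: d = {}
Initialize: items = [4, 4, 4, 4, 5, 2]
Entering loop: for elem in items:

After execution: d = {4: 4, 5: 1, 2: 1}
{4: 4, 5: 1, 2: 1}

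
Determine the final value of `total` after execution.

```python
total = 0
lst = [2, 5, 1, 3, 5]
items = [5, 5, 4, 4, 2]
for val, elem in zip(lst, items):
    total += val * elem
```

Let's trace through this code step by step.

Initialize: total = 0
Initialize: lst = [2, 5, 1, 3, 5]
Initialize: items = [5, 5, 4, 4, 2]
Entering loop: for val, elem in zip(lst, items):

After execution: total = 61
61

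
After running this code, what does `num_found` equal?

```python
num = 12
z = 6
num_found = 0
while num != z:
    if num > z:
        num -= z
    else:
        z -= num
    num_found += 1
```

Let's trace through this code step by step.

Initialize: num = 12
Initialize: z = 6
Initialize: num_found = 0
Entering loop: while num != z:

After execution: num_found = 1
1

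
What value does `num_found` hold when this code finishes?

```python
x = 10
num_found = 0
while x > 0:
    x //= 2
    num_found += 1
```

Let's trace through this code step by step.

Initialize: x = 10
Initialize: num_found = 0
Entering loop: while x > 0:

After execution: num_found = 4
4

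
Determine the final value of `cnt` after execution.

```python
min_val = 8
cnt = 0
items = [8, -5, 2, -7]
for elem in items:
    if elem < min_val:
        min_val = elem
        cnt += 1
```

Let's trace through this code step by step.

Initialize: min_val = 8
Initialize: cnt = 0
Initialize: items = [8, -5, 2, -7]
Entering loop: for elem in items:

After execution: cnt = 2
2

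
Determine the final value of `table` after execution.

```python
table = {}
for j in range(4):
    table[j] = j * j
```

Let's trace through this code step by step.

Initialize: table = {}
Entering loop: for j in range(4):

After execution: table = {0: 0, 1: 1, 2: 4, 3: 9}
{0: 0, 1: 1, 2: 4, 3: 9}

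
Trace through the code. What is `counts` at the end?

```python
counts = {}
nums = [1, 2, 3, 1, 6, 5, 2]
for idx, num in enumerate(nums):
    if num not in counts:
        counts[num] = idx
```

Let's trace through this code step by step.

Initialize: counts = {}
Initialize: nums = [1, 2, 3, 1, 6, 5, 2]
Entering loop: for idx, num in enumerate(nums):

After execution: counts = {1: 0, 2: 1, 3: 2, 6: 4, 5: 5}
{1: 0, 2: 1, 3: 2, 6: 4, 5: 5}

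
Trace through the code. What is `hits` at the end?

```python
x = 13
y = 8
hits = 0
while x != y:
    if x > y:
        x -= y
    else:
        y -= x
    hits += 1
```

Let's trace through this code step by step.

Initialize: x = 13
Initialize: y = 8
Initialize: hits = 0
Entering loop: while x != y:

After execution: hits = 5
5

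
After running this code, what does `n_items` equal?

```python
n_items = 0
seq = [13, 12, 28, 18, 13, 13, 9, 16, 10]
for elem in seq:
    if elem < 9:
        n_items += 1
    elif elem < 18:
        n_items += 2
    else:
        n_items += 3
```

Let's trace through this code step by step.

Initialize: n_items = 0
Initialize: seq = [13, 12, 28, 18, 13, 13, 9, 16, 10]
Entering loop: for elem in seq:

After execution: n_items = 20
20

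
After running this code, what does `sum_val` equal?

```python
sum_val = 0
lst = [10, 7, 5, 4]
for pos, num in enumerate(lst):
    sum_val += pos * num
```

Let's trace through this code step by step.

Initialize: sum_val = 0
Initialize: lst = [10, 7, 5, 4]
Entering loop: for pos, num in enumerate(lst):

After execution: sum_val = 29
29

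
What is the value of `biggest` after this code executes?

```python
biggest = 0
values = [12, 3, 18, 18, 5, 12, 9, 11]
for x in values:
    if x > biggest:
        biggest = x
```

Let's trace through this code step by step.

Initialize: biggest = 0
Initialize: values = [12, 3, 18, 18, 5, 12, 9, 11]
Entering loop: for x in values:

After execution: biggest = 18
18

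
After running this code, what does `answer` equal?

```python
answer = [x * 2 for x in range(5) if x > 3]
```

Let's trace through this code step by step.

Initialize: answer = [x * 2 for x in range(5) if x > 3]

After execution: answer = [8]
[8]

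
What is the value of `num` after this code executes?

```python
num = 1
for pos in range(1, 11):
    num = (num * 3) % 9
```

Let's trace through this code step by step.

Initialize: num = 1
Entering loop: for pos in range(1, 11):

After execution: num = 0
0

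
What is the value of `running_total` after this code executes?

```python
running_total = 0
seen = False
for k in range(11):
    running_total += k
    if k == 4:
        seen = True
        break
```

Let's trace through this code step by step.

Initialize: running_total = 0
Initialize: seen = False
Entering loop: for k in range(11):

After execution: running_total = 10
10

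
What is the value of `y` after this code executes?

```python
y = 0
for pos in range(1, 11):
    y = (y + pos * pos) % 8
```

Let's trace through this code step by step.

Initialize: y = 0
Entering loop: for pos in range(1, 11):

After execution: y = 1
1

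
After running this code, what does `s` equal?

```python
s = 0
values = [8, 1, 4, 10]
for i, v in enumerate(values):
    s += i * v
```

Let's trace through this code step by step.

Initialize: s = 0
Initialize: values = [8, 1, 4, 10]
Entering loop: for i, v in enumerate(values):

After execution: s = 39
39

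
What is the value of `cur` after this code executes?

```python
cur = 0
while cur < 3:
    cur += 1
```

Let's trace through this code step by step.

Initialize: cur = 0
Entering loop: while cur < 3:

After execution: cur = 3
3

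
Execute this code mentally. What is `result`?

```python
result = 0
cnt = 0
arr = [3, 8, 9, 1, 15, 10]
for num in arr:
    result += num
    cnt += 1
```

Let's trace through this code step by step.

Initialize: result = 0
Initialize: cnt = 0
Initialize: arr = [3, 8, 9, 1, 15, 10]
Entering loop: for num in arr:

After execution: result = 46
46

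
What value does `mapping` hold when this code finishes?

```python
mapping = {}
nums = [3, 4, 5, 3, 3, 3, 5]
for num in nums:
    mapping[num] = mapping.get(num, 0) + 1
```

Let's trace through this code step by step.

Initialize: mapping = {}
Initialize: nums = [3, 4, 5, 3, 3, 3, 5]
Entering loop: for num in nums:

After execution: mapping = {3: 4, 4: 1, 5: 2}
{3: 4, 4: 1, 5: 2}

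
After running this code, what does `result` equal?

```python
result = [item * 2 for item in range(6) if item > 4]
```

Let's trace through this code step by step.

Initialize: result = [item * 2 for item in range(6) if item > 4]

After execution: result = [10]
[10]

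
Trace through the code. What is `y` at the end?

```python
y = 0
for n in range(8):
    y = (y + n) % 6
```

Let's trace through this code step by step.

Initialize: y = 0
Entering loop: for n in range(8):

After execution: y = 4
4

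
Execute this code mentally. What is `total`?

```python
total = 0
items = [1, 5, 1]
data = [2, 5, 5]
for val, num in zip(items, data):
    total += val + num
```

Let's trace through this code step by step.

Initialize: total = 0
Initialize: items = [1, 5, 1]
Initialize: data = [2, 5, 5]
Entering loop: for val, num in zip(items, data):

After execution: total = 19
19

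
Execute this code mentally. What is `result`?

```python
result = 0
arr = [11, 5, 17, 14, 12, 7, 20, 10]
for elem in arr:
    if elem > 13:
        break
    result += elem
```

Let's trace through this code step by step.

Initialize: result = 0
Initialize: arr = [11, 5, 17, 14, 12, 7, 20, 10]
Entering loop: for elem in arr:

After execution: result = 16
16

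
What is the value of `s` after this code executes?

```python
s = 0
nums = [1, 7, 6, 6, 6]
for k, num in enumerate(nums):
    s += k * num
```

Let's trace through this code step by step.

Initialize: s = 0
Initialize: nums = [1, 7, 6, 6, 6]
Entering loop: for k, num in enumerate(nums):

After execution: s = 61
61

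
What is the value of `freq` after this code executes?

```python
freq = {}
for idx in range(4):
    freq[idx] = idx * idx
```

Let's trace through this code step by step.

Initialize: freq = {}
Entering loop: for idx in range(4):

After execution: freq = {0: 0, 1: 1, 2: 4, 3: 9}
{0: 0, 1: 1, 2: 4, 3: 9}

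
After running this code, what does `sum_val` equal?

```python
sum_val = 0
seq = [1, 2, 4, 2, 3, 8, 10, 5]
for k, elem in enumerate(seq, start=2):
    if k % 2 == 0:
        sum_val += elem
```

Let's trace through this code step by step.

Initialize: sum_val = 0
Initialize: seq = [1, 2, 4, 2, 3, 8, 10, 5]
Entering loop: for k, elem in enumerate(seq, start=2):

After execution: sum_val = 18
18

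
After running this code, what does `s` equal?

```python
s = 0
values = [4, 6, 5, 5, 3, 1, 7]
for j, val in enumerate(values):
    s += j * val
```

Let's trace through this code step by step.

Initialize: s = 0
Initialize: values = [4, 6, 5, 5, 3, 1, 7]
Entering loop: for j, val in enumerate(values):

After execution: s = 90
90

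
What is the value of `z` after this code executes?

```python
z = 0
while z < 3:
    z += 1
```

Let's trace through this code step by step.

Initialize: z = 0
Entering loop: while z < 3:

After execution: z = 3
3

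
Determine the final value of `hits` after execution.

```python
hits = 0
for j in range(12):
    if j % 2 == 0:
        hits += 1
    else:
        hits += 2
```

Let's trace through this code step by step.

Initialize: hits = 0
Entering loop: for j in range(12):

After execution: hits = 18
18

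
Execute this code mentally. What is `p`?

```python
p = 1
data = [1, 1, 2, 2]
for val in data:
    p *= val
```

Let's trace through this code step by step.

Initialize: p = 1
Initialize: data = [1, 1, 2, 2]
Entering loop: for val in data:

After execution: p = 4
4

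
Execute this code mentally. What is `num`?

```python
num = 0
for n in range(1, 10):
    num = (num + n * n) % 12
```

Let's trace through this code step by step.

Initialize: num = 0
Entering loop: for n in range(1, 10):

After execution: num = 9
9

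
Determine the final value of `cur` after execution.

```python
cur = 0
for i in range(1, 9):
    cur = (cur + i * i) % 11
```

Let's trace through this code step by step.

Initialize: cur = 0
Entering loop: for i in range(1, 9):

After execution: cur = 6
6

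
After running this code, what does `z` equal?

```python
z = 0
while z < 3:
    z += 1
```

Let's trace through this code step by step.

Initialize: z = 0
Entering loop: while z < 3:

After execution: z = 3
3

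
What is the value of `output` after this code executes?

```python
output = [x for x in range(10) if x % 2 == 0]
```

Let's trace through this code step by step.

Initialize: output = [x for x in range(10) if x % 2 == 0]

After execution: output = [0, 2, 4, 6, 8]
[0, 2, 4, 6, 8]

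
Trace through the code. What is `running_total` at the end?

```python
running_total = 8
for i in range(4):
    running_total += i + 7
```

Let's trace through this code step by step.

Initialize: running_total = 8
Entering loop: for i in range(4):

After execution: running_total = 42
42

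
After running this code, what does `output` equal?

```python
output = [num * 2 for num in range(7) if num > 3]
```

Let's trace through this code step by step.

Initialize: output = [num * 2 for num in range(7) if num > 3]

After execution: output = [8, 10, 12]
[8, 10, 12]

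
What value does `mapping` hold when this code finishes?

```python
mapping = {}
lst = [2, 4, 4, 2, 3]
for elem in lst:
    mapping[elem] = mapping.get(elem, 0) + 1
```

Let's trace through this code step by step.

Initialize: mapping = {}
Initialize: lst = [2, 4, 4, 2, 3]
Entering loop: for elem in lst:

After execution: mapping = {2: 2, 4: 2, 3: 1}
{2: 2, 4: 2, 3: 1}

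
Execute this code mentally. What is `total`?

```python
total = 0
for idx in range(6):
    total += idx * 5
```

Let's trace through this code step by step.

Initialize: total = 0
Entering loop: for idx in range(6):

After execution: total = 75
75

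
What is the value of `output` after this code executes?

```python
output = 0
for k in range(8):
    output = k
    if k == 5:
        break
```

Let's trace through this code step by step.

Initialize: output = 0
Entering loop: for k in range(8):

After execution: output = 5
5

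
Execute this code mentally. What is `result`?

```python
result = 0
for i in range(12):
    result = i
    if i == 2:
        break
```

Let's trace through this code step by step.

Initialize: result = 0
Entering loop: for i in range(12):

After execution: result = 2
2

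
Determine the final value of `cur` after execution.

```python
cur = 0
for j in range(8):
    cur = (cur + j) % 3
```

Let's trace through this code step by step.

Initialize: cur = 0
Entering loop: for j in range(8):

After execution: cur = 1
1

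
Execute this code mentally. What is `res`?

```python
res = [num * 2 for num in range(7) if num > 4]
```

Let's trace through this code step by step.

Initialize: res = [num * 2 for num in range(7) if num > 4]

After execution: res = [10, 12]
[10, 12]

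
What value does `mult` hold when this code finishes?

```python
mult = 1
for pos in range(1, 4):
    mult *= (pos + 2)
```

Let's trace through this code step by step.

Initialize: mult = 1
Entering loop: for pos in range(1, 4):

After execution: mult = 60
60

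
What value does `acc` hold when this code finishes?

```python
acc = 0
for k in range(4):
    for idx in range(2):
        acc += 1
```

Let's trace through this code step by step.

Initialize: acc = 0
Entering loop: for k in range(4):

After execution: acc = 8
8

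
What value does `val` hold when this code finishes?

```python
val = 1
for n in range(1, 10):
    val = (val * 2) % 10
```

Let's trace through this code step by step.

Initialize: val = 1
Entering loop: for n in range(1, 10):

After execution: val = 2
2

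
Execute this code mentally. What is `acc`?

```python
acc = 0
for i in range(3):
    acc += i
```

Let's trace through this code step by step.

Initialize: acc = 0
Entering loop: for i in range(3):

After execution: acc = 3
3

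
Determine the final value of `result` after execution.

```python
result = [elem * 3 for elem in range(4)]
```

Let's trace through this code step by step.

Initialize: result = [elem * 3 for elem in range(4)]

After execution: result = [0, 3, 6, 9]
[0, 3, 6, 9]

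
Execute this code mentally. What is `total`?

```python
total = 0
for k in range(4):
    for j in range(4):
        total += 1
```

Let's trace through this code step by step.

Initialize: total = 0
Entering loop: for k in range(4):

After execution: total = 16
16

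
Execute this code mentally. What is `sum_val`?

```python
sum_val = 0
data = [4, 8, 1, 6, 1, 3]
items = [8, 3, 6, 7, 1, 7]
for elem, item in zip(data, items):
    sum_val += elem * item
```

Let's trace through this code step by step.

Initialize: sum_val = 0
Initialize: data = [4, 8, 1, 6, 1, 3]
Initialize: items = [8, 3, 6, 7, 1, 7]
Entering loop: for elem, item in zip(data, items):

After execution: sum_val = 126
126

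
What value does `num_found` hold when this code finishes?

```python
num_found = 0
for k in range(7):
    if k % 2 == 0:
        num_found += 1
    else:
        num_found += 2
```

Let's trace through this code step by step.

Initialize: num_found = 0
Entering loop: for k in range(7):

After execution: num_found = 10
10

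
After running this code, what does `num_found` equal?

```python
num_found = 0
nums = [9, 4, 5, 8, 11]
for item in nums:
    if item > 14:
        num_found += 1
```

Let's trace through this code step by step.

Initialize: num_found = 0
Initialize: nums = [9, 4, 5, 8, 11]
Entering loop: for item in nums:

After execution: num_found = 0
0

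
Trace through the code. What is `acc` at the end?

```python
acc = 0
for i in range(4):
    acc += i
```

Let's trace through this code step by step.

Initialize: acc = 0
Entering loop: for i in range(4):

After execution: acc = 6
6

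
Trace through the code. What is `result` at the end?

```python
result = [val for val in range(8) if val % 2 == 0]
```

Let's trace through this code step by step.

Initialize: result = [val for val in range(8) if val % 2 == 0]

After execution: result = [0, 2, 4, 6]
[0, 2, 4, 6]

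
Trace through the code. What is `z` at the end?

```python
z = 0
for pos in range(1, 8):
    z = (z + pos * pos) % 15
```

Let's trace through this code step by step.

Initialize: z = 0
Entering loop: for pos in range(1, 8):

After execution: z = 5
5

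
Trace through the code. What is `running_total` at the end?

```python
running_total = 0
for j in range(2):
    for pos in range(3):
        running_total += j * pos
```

Let's trace through this code step by step.

Initialize: running_total = 0
Entering loop: for j in range(2):

After execution: running_total = 3
3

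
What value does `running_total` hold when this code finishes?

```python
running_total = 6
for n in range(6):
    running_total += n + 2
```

Let's trace through this code step by step.

Initialize: running_total = 6
Entering loop: for n in range(6):

After execution: running_total = 33
33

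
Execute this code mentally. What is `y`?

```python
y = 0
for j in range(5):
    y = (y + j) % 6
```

Let's trace through this code step by step.

Initialize: y = 0
Entering loop: for j in range(5):

After execution: y = 4
4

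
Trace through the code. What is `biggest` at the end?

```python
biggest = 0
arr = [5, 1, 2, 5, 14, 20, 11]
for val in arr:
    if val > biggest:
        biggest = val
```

Let's trace through this code step by step.

Initialize: biggest = 0
Initialize: arr = [5, 1, 2, 5, 14, 20, 11]
Entering loop: for val in arr:

After execution: biggest = 20
20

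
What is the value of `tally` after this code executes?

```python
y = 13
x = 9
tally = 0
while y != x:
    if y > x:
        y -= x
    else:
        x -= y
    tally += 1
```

Let's trace through this code step by step.

Initialize: y = 13
Initialize: x = 9
Initialize: tally = 0
Entering loop: while y != x:

After execution: tally = 6
6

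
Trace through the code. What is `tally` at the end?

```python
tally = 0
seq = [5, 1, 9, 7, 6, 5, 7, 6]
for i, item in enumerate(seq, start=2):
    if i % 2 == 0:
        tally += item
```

Let's trace through this code step by step.

Initialize: tally = 0
Initialize: seq = [5, 1, 9, 7, 6, 5, 7, 6]
Entering loop: for i, item in enumerate(seq, start=2):

After execution: tally = 27
27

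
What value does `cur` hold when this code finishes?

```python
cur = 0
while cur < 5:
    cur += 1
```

Let's trace through this code step by step.

Initialize: cur = 0
Entering loop: while cur < 5:

After execution: cur = 5
5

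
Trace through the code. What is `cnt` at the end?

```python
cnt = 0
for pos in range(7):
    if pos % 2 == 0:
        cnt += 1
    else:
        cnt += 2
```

Let's trace through this code step by step.

Initialize: cnt = 0
Entering loop: for pos in range(7):

After execution: cnt = 10
10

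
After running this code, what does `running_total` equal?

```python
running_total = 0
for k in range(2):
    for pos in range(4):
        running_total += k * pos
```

Let's trace through this code step by step.

Initialize: running_total = 0
Entering loop: for k in range(2):

After execution: running_total = 6
6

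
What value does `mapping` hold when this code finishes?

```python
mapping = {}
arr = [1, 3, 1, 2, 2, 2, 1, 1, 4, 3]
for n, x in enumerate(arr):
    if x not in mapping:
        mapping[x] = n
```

Let's trace through this code step by step.

Initialize: mapping = {}
Initialize: arr = [1, 3, 1, 2, 2, 2, 1, 1, 4, 3]
Entering loop: for n, x in enumerate(arr):

After execution: mapping = {1: 0, 3: 1, 2: 3, 4: 8}
{1: 0, 3: 1, 2: 3, 4: 8}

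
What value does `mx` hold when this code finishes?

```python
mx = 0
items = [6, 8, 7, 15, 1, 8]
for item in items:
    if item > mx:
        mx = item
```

Let's trace through this code step by step.

Initialize: mx = 0
Initialize: items = [6, 8, 7, 15, 1, 8]
Entering loop: for item in items:

After execution: mx = 15
15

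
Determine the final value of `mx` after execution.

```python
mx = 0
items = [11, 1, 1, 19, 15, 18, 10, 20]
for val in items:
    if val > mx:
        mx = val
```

Let's trace through this code step by step.

Initialize: mx = 0
Initialize: items = [11, 1, 1, 19, 15, 18, 10, 20]
Entering loop: for val in items:

After execution: mx = 20
20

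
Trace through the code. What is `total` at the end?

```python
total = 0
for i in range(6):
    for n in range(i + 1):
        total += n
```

Let's trace through this code step by step.

Initialize: total = 0
Entering loop: for i in range(6):

After execution: total = 35
35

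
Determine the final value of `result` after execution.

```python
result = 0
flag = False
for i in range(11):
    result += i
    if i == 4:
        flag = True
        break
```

Let's trace through this code step by step.

Initialize: result = 0
Initialize: flag = False
Entering loop: for i in range(11):

After execution: result = 10
10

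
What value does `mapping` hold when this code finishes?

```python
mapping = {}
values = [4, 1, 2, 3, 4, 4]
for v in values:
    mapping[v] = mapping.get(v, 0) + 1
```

Let's trace through this code step by step.

Initialize: mapping = {}
Initialize: values = [4, 1, 2, 3, 4, 4]
Entering loop: for v in values:

After execution: mapping = {4: 3, 1: 1, 2: 1, 3: 1}
{4: 3, 1: 1, 2: 1, 3: 1}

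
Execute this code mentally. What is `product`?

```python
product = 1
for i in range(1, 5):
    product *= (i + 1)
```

Let's trace through this code step by step.

Initialize: product = 1
Entering loop: for i in range(1, 5):

After execution: product = 120
120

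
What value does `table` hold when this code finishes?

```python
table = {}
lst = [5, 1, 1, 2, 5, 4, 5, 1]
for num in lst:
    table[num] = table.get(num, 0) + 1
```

Let's trace through this code step by step.

Initialize: table = {}
Initialize: lst = [5, 1, 1, 2, 5, 4, 5, 1]
Entering loop: for num in lst:

After execution: table = {5: 3, 1: 3, 2: 1, 4: 1}
{5: 3, 1: 3, 2: 1, 4: 1}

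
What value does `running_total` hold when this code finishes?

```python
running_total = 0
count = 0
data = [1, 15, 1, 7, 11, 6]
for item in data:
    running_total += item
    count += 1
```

Let's trace through this code step by step.

Initialize: running_total = 0
Initialize: count = 0
Initialize: data = [1, 15, 1, 7, 11, 6]
Entering loop: for item in data:

After execution: running_total = 41
41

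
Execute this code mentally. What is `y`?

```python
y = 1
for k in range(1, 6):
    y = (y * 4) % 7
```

Let's trace through this code step by step.

Initialize: y = 1
Entering loop: for k in range(1, 6):

After execution: y = 2
2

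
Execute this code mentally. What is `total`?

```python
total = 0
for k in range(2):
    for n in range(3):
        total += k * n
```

Let's trace through this code step by step.

Initialize: total = 0
Entering loop: for k in range(2):

After execution: total = 3
3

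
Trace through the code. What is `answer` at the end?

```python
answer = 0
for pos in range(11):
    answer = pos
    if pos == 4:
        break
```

Let's trace through this code step by step.

Initialize: answer = 0
Entering loop: for pos in range(11):

After execution: answer = 4
4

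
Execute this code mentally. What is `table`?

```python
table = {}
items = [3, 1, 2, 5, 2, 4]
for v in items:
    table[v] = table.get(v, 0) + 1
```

Let's trace through this code step by step.

Initialize: table = {}
Initialize: items = [3, 1, 2, 5, 2, 4]
Entering loop: for v in items:

After execution: table = {3: 1, 1: 1, 2: 2, 5: 1, 4: 1}
{3: 1, 1: 1, 2: 2, 5: 1, 4: 1}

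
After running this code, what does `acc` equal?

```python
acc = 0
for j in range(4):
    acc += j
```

Let's trace through this code step by step.

Initialize: acc = 0
Entering loop: for j in range(4):

After execution: acc = 6
6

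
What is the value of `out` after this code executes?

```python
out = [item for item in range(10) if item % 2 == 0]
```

Let's trace through this code step by step.

Initialize: out = [item for item in range(10) if item % 2 == 0]

After execution: out = [0, 2, 4, 6, 8]
[0, 2, 4, 6, 8]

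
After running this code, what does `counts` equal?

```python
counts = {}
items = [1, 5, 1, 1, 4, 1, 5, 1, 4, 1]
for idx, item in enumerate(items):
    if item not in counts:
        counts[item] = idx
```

Let's trace through this code step by step.

Initialize: counts = {}
Initialize: items = [1, 5, 1, 1, 4, 1, 5, 1, 4, 1]
Entering loop: for idx, item in enumerate(items):

After execution: counts = {1: 0, 5: 1, 4: 4}
{1: 0, 5: 1, 4: 4}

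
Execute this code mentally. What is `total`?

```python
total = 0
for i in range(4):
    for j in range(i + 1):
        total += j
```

Let's trace through this code step by step.

Initialize: total = 0
Entering loop: for i in range(4):

After execution: total = 10
10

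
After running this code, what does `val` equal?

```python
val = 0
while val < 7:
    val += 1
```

Let's trace through this code step by step.

Initialize: val = 0
Entering loop: while val < 7:

After execution: val = 7
7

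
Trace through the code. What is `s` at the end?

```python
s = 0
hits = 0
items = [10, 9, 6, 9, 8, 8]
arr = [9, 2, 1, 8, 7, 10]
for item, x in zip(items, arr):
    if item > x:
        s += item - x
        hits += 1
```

Let's trace through this code step by step.

Initialize: s = 0
Initialize: hits = 0
Initialize: items = [10, 9, 6, 9, 8, 8]
Initialize: arr = [9, 2, 1, 8, 7, 10]
Entering loop: for item, x in zip(items, arr):

After execution: s = 15
15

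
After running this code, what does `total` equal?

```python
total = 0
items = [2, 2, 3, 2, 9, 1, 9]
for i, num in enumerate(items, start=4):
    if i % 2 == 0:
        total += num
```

Let's trace through this code step by step.

Initialize: total = 0
Initialize: items = [2, 2, 3, 2, 9, 1, 9]
Entering loop: for i, num in enumerate(items, start=4):

After execution: total = 23
23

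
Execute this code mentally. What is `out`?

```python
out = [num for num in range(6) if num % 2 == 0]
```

Let's trace through this code step by step.

Initialize: out = [num for num in range(6) if num % 2 == 0]

After execution: out = [0, 2, 4]
[0, 2, 4]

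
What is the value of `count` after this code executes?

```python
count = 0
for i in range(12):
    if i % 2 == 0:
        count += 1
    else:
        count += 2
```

Let's trace through this code step by step.

Initialize: count = 0
Entering loop: for i in range(12):

After execution: count = 18
18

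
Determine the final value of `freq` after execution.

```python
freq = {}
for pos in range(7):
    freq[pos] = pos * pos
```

Let's trace through this code step by step.

Initialize: freq = {}
Entering loop: for pos in range(7):

After execution: freq = {0: 0, 1: 1, 2: 4, 3: 9, 4: 16, 5: 25, 6: 36}
{0: 0, 1: 1, 2: 4, 3: 9, 4: 16, 5: 25, 6: 36}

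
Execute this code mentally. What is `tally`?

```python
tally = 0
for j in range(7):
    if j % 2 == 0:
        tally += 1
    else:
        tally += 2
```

Let's trace through this code step by step.

Initialize: tally = 0
Entering loop: for j in range(7):

After execution: tally = 10
10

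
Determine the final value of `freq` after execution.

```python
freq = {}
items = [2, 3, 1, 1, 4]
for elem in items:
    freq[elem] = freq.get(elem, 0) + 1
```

Let's trace through this code step by step.

Initialize: freq = {}
Initialize: items = [2, 3, 1, 1, 4]
Entering loop: for elem in items:

After execution: freq = {2: 1, 3: 1, 1: 2, 4: 1}
{2: 1, 3: 1, 1: 2, 4: 1}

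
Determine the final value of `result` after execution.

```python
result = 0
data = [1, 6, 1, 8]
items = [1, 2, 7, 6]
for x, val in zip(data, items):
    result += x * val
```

Let's trace through this code step by step.

Initialize: result = 0
Initialize: data = [1, 6, 1, 8]
Initialize: items = [1, 2, 7, 6]
Entering loop: for x, val in zip(data, items):

After execution: result = 68
68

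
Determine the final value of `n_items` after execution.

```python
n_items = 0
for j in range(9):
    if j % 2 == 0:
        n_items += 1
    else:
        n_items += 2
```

Let's trace through this code step by step.

Initialize: n_items = 0
Entering loop: for j in range(9):

After execution: n_items = 13
13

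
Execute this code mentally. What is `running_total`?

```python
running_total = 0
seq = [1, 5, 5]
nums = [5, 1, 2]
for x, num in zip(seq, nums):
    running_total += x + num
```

Let's trace through this code step by step.

Initialize: running_total = 0
Initialize: seq = [1, 5, 5]
Initialize: nums = [5, 1, 2]
Entering loop: for x, num in zip(seq, nums):

After execution: running_total = 19
19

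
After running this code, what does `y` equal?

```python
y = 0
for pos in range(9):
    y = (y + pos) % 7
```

Let's trace through this code step by step.

Initialize: y = 0
Entering loop: for pos in range(9):

After execution: y = 1
1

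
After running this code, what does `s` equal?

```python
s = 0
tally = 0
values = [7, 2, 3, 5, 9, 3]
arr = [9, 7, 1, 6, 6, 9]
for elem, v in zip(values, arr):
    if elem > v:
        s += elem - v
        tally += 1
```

Let's trace through this code step by step.

Initialize: s = 0
Initialize: tally = 0
Initialize: values = [7, 2, 3, 5, 9, 3]
Initialize: arr = [9, 7, 1, 6, 6, 9]
Entering loop: for elem, v in zip(values, arr):

After execution: s = 5
5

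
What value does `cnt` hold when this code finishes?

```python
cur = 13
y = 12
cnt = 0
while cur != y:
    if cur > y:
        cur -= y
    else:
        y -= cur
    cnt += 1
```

Let's trace through this code step by step.

Initialize: cur = 13
Initialize: y = 12
Initialize: cnt = 0
Entering loop: while cur != y:

After execution: cnt = 12
12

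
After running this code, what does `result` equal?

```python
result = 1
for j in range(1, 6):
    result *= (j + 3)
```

Let's trace through this code step by step.

Initialize: result = 1
Entering loop: for j in range(1, 6):

After execution: result = 6720
6720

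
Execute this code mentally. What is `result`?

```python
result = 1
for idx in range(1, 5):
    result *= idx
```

Let's trace through this code step by step.

Initialize: result = 1
Entering loop: for idx in range(1, 5):

After execution: result = 24
24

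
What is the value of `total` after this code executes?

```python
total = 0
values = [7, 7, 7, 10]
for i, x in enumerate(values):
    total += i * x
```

Let's trace through this code step by step.

Initialize: total = 0
Initialize: values = [7, 7, 7, 10]
Entering loop: for i, x in enumerate(values):

After execution: total = 51
51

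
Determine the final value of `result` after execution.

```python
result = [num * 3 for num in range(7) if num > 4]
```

Let's trace through this code step by step.

Initialize: result = [num * 3 for num in range(7) if num > 4]

After execution: result = [15, 18]
[15, 18]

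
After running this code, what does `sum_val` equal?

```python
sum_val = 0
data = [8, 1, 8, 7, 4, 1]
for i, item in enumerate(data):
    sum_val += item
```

Let's trace through this code step by step.

Initialize: sum_val = 0
Initialize: data = [8, 1, 8, 7, 4, 1]
Entering loop: for i, item in enumerate(data):

After execution: sum_val = 29
29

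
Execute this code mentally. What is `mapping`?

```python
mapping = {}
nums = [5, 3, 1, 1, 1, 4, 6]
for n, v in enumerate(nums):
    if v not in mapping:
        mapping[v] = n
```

Let's trace through this code step by step.

Initialize: mapping = {}
Initialize: nums = [5, 3, 1, 1, 1, 4, 6]
Entering loop: for n, v in enumerate(nums):

After execution: mapping = {5: 0, 3: 1, 1: 2, 4: 5, 6: 6}
{5: 0, 3: 1, 1: 2, 4: 5, 6: 6}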